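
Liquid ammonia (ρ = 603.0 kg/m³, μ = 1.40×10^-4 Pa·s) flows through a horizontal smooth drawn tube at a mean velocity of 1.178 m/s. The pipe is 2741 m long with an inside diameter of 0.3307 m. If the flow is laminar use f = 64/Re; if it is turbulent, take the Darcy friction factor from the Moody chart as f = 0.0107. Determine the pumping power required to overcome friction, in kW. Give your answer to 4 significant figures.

P ≈ 3.754 kW

Reynolds number Re = ρVD/μ = 603 · 1.178 · 0.3307 / 0.00014 = 1.678e+06.
Re > 4000 → turbulent; use the Moody-chart value f = 0.0107.
Darcy-Weisbach: ΔP = f(L/D)(ρV²/2) = 0.0107·(2741/0.3307)·(603·1.178²/2) = 0.0107·8288·418.4 = 3.711e+04 Pa.
Q = V·A = 1.178·0.08589 = 0.1012 m³/s.
Pumping power P = QΔP = 0.1012·3.711e+04 = 3754.4 W = 3.754 kW.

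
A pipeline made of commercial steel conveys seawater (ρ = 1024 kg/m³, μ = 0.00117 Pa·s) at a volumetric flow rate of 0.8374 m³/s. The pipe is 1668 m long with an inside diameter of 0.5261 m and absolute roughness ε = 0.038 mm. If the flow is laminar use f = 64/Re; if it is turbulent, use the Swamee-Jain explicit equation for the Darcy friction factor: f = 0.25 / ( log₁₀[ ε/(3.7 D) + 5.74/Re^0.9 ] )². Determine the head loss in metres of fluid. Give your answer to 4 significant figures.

Cross-sectional area A = πD²/4 = π(0.5261)²/4 = 0.2174 m²; mean velocity V = Q/A = 0.8374/0.2174 = 3.852 m/s.
Reynolds number Re = ρVD/μ = 1024 · 3.852 · 0.5261 / 0.00117 = 1.774e+06.
Re > 4000 → turbulent. Relative roughness ε/D = 3.8e-05/0.5261 = 7.22e-05. Swamee-Jain: f = 0.25/(log₁₀[7.22e-05/3.7 + 5.74/1.774e+06^0.9])² = 0.25/(log₁₀[1.95e-05 + 1.36e-05])² = 0.25/(-4.479)² = 0.01246.
Darcy-Weisbach: ΔP = f(L/D)(ρV²/2) = 0.01246·(1668/0.5261)·(1024·3.852²/2) = 0.01246·3170·7598 = 3.001e+05 Pa.
Head loss h_f = ΔP/(ρg) = 3.001e+05/(1024·9.81) = 29.88 m.

h_f ≈ 29.88 m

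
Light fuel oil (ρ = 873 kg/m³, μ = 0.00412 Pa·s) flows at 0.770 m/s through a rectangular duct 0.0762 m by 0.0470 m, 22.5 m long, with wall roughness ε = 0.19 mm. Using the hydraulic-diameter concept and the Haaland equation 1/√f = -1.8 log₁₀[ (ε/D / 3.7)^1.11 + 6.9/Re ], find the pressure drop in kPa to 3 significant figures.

Hydraulic diameter D_h = 4A/P = 4·(0.0762·0.047)/(2·(0.0762+0.047)) = 0.01433/0.2464 = 0.05814 m.
Re = ρVD_h/μ = 873·0.77·0.05814/0.00412 = 9486.
ε/D_h = 0.00019/0.05814 = 0.00327; Haaland gives 1/√f = -1.8 log₁₀[0.000408+0.000727] = 5.301, so f = 0.03559.
ΔP = f(L/D_h)(ρV²/2) = 0.03559·22.5/0.05814·258.8 = 3564 Pa.
ΔP = 3.56 kPa.

ΔP ≈ 3.56 kPa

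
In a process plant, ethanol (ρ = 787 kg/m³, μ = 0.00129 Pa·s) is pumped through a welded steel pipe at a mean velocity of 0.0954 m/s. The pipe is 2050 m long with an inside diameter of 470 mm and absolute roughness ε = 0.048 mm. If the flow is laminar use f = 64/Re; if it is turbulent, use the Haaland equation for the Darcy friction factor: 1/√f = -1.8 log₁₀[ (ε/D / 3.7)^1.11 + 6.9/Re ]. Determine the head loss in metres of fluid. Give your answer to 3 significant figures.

h_f ≈ 0.0486 m

Reynolds number Re = ρVD/μ = 787 · 0.0954 · 0.47 / 0.00129 = 2.735e+04.
Re > 4000 → turbulent. Relative roughness ε/D = 4.8e-05/0.47 = 0.000102. Haaland: 1/√f = -1.8 log₁₀[(0.000102/3.7)^1.11 + 6.9/2.735e+04] = -1.8 log₁₀[8.7e-06 + 0.000252] = 6.45, so f = 0.02404.
Darcy-Weisbach: ΔP = f(L/D)(ρV²/2) = 0.02404·(2050/0.47)·(787·0.0954²/2) = 0.02404·4362·3.581 = 375.4 Pa.
Head loss h_f = ΔP/(ρg) = 375.4/(787·9.81) = 0.0486 m.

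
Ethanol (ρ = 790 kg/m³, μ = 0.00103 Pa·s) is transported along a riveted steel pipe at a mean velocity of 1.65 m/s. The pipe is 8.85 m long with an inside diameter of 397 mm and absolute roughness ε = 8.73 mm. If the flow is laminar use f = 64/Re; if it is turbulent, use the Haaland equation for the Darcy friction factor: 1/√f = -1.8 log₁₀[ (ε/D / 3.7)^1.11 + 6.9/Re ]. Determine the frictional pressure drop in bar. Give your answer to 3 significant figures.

Reynolds number Re = ρVD/μ = 790 · 1.65 · 0.397 / 0.00103 = 5.024e+05.
Re > 4000 → turbulent. Relative roughness ε/D = 0.00873/0.397 = 0.022. Haaland: 1/√f = -1.8 log₁₀[(0.022/3.7)^1.11 + 6.9/5.024e+05] = -1.8 log₁₀[0.00338 + 1.37e-05] = 4.444, so f = 0.05063.
Darcy-Weisbach: ΔP = f(L/D)(ρV²/2) = 0.05063·(8.85/0.397)·(790·1.65²/2) = 0.05063·22.29·1075 = 1214 Pa.
ΔP = 1214 Pa = 0.0121 bar.

ΔP ≈ 0.0121 bar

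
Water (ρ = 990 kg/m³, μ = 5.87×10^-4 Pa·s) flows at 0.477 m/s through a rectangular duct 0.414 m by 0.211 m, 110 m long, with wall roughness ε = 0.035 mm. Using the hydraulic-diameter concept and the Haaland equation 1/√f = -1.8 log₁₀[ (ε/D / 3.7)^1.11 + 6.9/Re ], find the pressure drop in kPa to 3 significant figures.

Hydraulic diameter D_h = 4A/P = 4·(0.414·0.211)/(2·(0.414+0.211)) = 0.3494/1.25 = 0.2795 m.
Re = ρVD_h/μ = 990·0.477·0.2795/0.000587 = 2.249e+05.
ε/D_h = 3.5e-05/0.2795 = 0.000125; Haaland gives 1/√f = -1.8 log₁₀[1.09e-05+3.07e-05] = 7.886, so f = 0.01608.
ΔP = f(L/D_h)(ρV²/2) = 0.01608·110/0.2795·112.6 = 712.7 Pa.
ΔP = 0.713 kPa.

ΔP ≈ 0.713 kPa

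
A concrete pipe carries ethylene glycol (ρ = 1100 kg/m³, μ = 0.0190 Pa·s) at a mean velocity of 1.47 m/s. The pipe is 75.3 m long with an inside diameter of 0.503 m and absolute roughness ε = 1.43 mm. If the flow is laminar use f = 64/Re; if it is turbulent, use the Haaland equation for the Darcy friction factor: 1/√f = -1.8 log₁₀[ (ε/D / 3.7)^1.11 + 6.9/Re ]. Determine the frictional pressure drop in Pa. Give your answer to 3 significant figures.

Reynolds number Re = ρVD/μ = 1100 · 1.47 · 0.503 / 0.019 = 4.281e+04.
Re > 4000 → turbulent. Relative roughness ε/D = 0.00143/0.503 = 0.00284. Haaland: 1/√f = -1.8 log₁₀[(0.00284/3.7)^1.11 + 6.9/4.281e+04] = -1.8 log₁₀[0.000349 + 0.000161] = 5.926, so f = 0.02848.
Darcy-Weisbach: ΔP = f(L/D)(ρV²/2) = 0.02848·(75.3/0.503)·(1100·1.47²/2) = 0.02848·149.7·1188 = 5067 Pa.

ΔP ≈ 5070 Pa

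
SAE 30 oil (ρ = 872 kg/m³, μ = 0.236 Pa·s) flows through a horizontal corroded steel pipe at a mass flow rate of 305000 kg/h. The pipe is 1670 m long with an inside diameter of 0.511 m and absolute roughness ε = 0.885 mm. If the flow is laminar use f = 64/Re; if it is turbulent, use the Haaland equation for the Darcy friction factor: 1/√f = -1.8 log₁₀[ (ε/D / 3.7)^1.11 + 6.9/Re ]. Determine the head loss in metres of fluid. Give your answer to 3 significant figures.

ṁ = 305000 kg/h = 305000/3600 = 84.72 kg/s.
A = πD²/4 = π(0.511)²/4 = 0.2051 m²; mean velocity V = ṁ/(ρA) = 84.72/(872 · 0.2051) = 0.4737 m/s.
Reynolds number Re = ρVD/μ = 872 · 0.4737 · 0.511 / 0.236 = 894.5.
Re < 2300 → laminar flow, so f = 64/Re = 64/894.5 = 0.07155 (the turbulent correlation is not needed).
Darcy-Weisbach: ΔP = f(L/D)(ρV²/2) = 0.07155·(1670/0.511)·(872·0.4737²/2) = 0.07155·3268·97.86 = 2.288e+04 Pa.
Head loss h_f = ΔP/(ρg) = 2.288e+04/(872·9.81) = 2.67 m.

h_f ≈ 2.67 m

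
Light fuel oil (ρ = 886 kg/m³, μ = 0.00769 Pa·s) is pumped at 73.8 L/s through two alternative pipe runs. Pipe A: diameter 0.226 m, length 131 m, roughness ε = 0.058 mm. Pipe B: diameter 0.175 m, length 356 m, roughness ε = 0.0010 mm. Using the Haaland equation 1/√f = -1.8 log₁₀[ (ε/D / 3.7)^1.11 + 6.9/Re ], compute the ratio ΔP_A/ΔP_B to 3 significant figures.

Pipe A: V = Q/A = 0.0738/0.04011 = 1.84 m/s; Re = 4.79e+04; ε/D = 0.000257; Haaland → f = 0.02167; ΔP_A = f(L/D)(ρV²/2) = 1.883e+04 Pa.
Pipe B: V = Q/A = 0.0738/0.02405 = 3.068 m/s; Re = 6.186e+04; ε/D = 5.71e-06; Haaland → f = 0.01977; ΔP_B = f(L/D)(ρV²/2) = 1.677e+05 Pa.
ΔP_A/ΔP_B = 1.883e+04/1.677e+05 = 0.112.

ΔP_A/ΔP_B ≈ 0.112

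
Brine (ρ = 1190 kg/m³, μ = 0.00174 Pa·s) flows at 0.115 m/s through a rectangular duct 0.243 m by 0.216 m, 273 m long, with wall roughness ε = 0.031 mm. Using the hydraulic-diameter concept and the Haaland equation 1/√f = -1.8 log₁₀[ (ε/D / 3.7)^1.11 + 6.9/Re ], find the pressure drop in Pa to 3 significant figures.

ΔP ≈ 250 Pa

Hydraulic diameter D_h = 4A/P = 4·(0.243·0.216)/(2·(0.243+0.216)) = 0.21/0.918 = 0.2287 m.
Re = ρVD_h/μ = 1190·0.115·0.2287/0.00174 = 1.799e+04.
ε/D_h = 3.1e-05/0.2287 = 0.000136; Haaland gives 1/√f = -1.8 log₁₀[1.19e-05+0.000384] = 6.125, so f = 0.02665.
ΔP = f(L/D_h)(ρV²/2) = 0.02665·273/0.2287·7.869 = 250.4 Pa.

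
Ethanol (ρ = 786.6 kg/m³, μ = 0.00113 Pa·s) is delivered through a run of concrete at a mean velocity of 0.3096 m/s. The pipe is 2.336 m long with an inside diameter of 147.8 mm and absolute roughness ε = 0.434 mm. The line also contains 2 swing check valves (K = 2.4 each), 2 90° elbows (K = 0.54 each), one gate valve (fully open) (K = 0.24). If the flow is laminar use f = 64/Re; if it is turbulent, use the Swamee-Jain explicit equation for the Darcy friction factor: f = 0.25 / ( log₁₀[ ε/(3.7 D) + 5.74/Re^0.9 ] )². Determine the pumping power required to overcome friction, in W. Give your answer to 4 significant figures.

Reynolds number Re = ρVD/μ = 786.6 · 0.3096 · 0.1478 / 0.00113 = 3.185e+04.
Re > 4000 → turbulent. Relative roughness ε/D = 0.000434/0.1478 = 0.00294. Swamee-Jain: f = 0.25/(log₁₀[0.00294/3.7 + 5.74/3.185e+04^0.9])² = 0.25/(log₁₀[0.000794 + 0.000508])² = 0.25/(-2.885)² = 0.03003.
Total minor-loss coefficient ΣK = 2·2.4 + 2·0.54 + 1·0.24 = 6.12.
ΔP = [f·L/D + ΣK]·(ρV²/2) = [0.03003·2.336/0.1478 + 6.12]·(786.6·0.3096²/2) = [0.4746 + 6.12]·37.7 = 248.6 Pa.
Q = V·A = 0.3096·0.01716 = 0.005312 m³/s.
Pumping power P = QΔP = 0.005312·248.6 = 1.3205 W = 1.321 W.

P ≈ 1.321 W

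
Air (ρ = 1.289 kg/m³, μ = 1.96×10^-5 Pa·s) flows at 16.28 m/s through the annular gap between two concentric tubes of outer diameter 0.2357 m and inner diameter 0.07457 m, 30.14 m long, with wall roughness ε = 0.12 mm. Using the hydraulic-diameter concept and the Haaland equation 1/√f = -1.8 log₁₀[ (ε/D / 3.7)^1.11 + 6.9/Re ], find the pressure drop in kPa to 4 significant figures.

Hydraulic diameter D_h = 4A/P = D_o - D_i = 0.2357 - 0.07457 = 0.1611 m.
Re = ρVD_h/μ = 1.289·16.28·0.1611/1.96e-05 = 1.725e+05.
ε/D_h = 0.00012/0.1611 = 0.000745; Haaland gives 1/√f = -1.8 log₁₀[7.89e-05+4e-05] = 7.065, so f = 0.02004.
ΔP = f(L/D_h)(ρV²/2) = 0.02004·30.14/0.1611·170.8 = 640.2 Pa.
ΔP = 0.6402 kPa.

ΔP ≈ 0.6402 kPa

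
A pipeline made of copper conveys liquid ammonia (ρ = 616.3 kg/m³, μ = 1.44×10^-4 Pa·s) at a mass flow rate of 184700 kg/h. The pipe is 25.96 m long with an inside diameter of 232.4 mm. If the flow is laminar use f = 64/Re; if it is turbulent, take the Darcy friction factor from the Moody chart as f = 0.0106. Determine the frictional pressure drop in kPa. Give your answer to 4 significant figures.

ṁ = 184700 kg/h = 184700/3600 = 51.31 kg/s.
A = πD²/4 = π(0.2324)²/4 = 0.04242 m²; mean velocity V = ṁ/(ρA) = 51.31/(616.3 · 0.04242) = 1.963 m/s.
Reynolds number Re = ρVD/μ = 616.3 · 1.963 · 0.2324 / 0.000144 = 1.952e+06.
Re > 4000 → turbulent; use the Moody-chart value f = 0.0106.
Darcy-Weisbach: ΔP = f(L/D)(ρV²/2) = 0.0106·(25.96/0.2324)·(616.3·1.963²/2) = 0.0106·111.7·1187 = 1405 Pa.
ΔP = 1405 Pa = 1.405 kPa.

ΔP ≈ 1.405 kPa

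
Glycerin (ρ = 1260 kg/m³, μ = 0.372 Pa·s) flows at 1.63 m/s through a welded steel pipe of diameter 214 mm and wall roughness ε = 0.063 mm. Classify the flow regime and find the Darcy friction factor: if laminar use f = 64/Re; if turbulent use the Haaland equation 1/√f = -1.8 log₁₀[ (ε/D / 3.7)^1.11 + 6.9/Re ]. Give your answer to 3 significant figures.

f ≈ 0.0542

Re = ρVD/μ = 1260·1.63·0.214/0.372 = 1181.
Re < 2300 → laminar, so f = 64/Re = 0.05417 (roughness is irrelevant in laminar flow).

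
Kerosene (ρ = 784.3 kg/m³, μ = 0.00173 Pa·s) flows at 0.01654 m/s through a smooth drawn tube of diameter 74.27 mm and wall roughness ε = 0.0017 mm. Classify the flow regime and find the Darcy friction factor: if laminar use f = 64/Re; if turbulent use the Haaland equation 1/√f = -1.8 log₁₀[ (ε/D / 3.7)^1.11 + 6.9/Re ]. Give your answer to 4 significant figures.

Re = ρVD/μ = 784.3·0.01654·0.07427/0.00173 = 556.9.
Re < 2300 → laminar, so f = 64/Re = 0.1149 (roughness is irrelevant in laminar flow).

f ≈ 0.1149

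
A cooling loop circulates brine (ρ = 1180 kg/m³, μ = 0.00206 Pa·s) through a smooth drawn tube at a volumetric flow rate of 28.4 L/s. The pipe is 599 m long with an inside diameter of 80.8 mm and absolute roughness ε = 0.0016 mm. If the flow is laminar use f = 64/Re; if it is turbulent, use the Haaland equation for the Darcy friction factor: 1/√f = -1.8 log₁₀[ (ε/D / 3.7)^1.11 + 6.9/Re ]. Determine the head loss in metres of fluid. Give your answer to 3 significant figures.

Q = 28.4 L/s = 28.4/1000 = 0.0284 m³/s.
Cross-sectional area A = πD²/4 = π(0.0808)²/4 = 0.005128 m²; mean velocity V = Q/A = 0.0284/0.005128 = 5.539 m/s.
Reynolds number Re = ρVD/μ = 1180 · 5.539 · 0.0808 / 0.00206 = 2.563e+05.
Re > 4000 → turbulent. Relative roughness ε/D = 1.6e-06/0.0808 = 1.98e-05. Haaland: 1/√f = -1.8 log₁₀[(1.98e-05/3.7)^1.11 + 6.9/2.563e+05] = -1.8 log₁₀[1.41e-06 + 2.69e-05] = 8.186, so f = 0.01492.
Darcy-Weisbach: ΔP = f(L/D)(ρV²/2) = 0.01492·(599/0.0808)·(1180·5.539²/2) = 0.01492·7413·1.81e+04 = 2.002e+06 Pa.
Head loss h_f = ΔP/(ρg) = 2.002e+06/(1180·9.81) = 173 m.

h_f ≈ 173 m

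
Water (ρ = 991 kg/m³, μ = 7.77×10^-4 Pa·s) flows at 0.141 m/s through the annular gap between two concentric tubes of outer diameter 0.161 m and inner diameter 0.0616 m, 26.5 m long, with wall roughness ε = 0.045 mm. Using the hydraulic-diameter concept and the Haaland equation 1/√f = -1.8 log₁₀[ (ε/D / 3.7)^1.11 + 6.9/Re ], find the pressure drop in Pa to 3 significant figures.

Hydraulic diameter D_h = 4A/P = D_o - D_i = 0.161 - 0.0616 = 0.0994 m.
Re = ρVD_h/μ = 991·0.141·0.0994/0.000777 = 1.788e+04.
ε/D_h = 4.5e-05/0.0994 = 0.000453; Haaland gives 1/√f = -1.8 log₁₀[4.54e-05+0.000386] = 6.057, so f = 0.02726.
ΔP = f(L/D_h)(ρV²/2) = 0.02726·26.5/0.0994·9.851 = 71.58 Pa.

ΔP ≈ 71.6 Pa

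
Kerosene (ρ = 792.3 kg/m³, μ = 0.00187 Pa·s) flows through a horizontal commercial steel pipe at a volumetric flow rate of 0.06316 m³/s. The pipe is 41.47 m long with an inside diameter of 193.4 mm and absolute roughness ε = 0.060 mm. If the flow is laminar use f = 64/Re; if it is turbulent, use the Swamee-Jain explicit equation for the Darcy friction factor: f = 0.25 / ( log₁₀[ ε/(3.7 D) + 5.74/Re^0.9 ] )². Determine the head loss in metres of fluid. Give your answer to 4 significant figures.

Cross-sectional area A = πD²/4 = π(0.1934)²/4 = 0.02938 m²; mean velocity V = Q/A = 0.06316/0.02938 = 2.15 m/s.
Reynolds number Re = ρVD/μ = 792.3 · 2.15 · 0.1934 / 0.00187 = 1.762e+05.
Re > 4000 → turbulent. Relative roughness ε/D = 6e-05/0.1934 = 0.00031. Swamee-Jain: f = 0.25/(log₁₀[0.00031/3.7 + 5.74/1.762e+05^0.9])² = 0.25/(log₁₀[8.38e-05 + 0.000109])² = 0.25/(-3.715)² = 0.01812.
Darcy-Weisbach: ΔP = f(L/D)(ρV²/2) = 0.01812·(41.47/0.1934)·(792.3·2.15²/2) = 0.01812·214.4·1831 = 7114 Pa.
Head loss h_f = ΔP/(ρg) = 7114/(792.3·9.81) = 0.9153 m.

h_f ≈ 0.9153 m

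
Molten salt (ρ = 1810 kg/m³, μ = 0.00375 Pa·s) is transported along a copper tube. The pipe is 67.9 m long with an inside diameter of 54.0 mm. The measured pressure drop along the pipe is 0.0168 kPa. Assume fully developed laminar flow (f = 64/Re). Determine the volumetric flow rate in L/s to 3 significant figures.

Q ≈ 0.0138 L/s

For laminar flow, f = 64/Re with Re = ρVD/μ, so Darcy-Weisbach reduces to ΔP = 32μLV/D². Solving for V: V = ΔP·D²/(32μL) = 16.8·(0.054)²/(32·0.00375·67.9) = 0.006012 m/s.
Check: Re = ρVD/μ = 1810·0.006012·0.054/0.00375 = 156.7 < 2300, so the laminar assumption holds.
Q = V·A = 0.006012·(π/4·0.054²) = 1.377e-05 m³/s = 0.0138 L/s.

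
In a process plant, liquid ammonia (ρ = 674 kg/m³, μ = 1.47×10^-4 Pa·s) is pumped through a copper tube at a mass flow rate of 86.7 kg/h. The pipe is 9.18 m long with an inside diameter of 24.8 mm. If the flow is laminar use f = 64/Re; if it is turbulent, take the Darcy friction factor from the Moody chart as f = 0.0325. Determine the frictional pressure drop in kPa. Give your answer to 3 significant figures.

ΔP ≈ 0.0222 kPa

ṁ = 86.7 kg/h = 86.7/3600 = 0.02408 kg/s.
A = πD²/4 = π(0.0248)²/4 = 0.0004831 m²; mean velocity V = ṁ/(ρA) = 0.02408/(674 · 0.0004831) = 0.07397 m/s.
Reynolds number Re = ρVD/μ = 674 · 0.07397 · 0.0248 / 0.000147 = 8411.
Re > 4000 → turbulent; use the Moody-chart value f = 0.0325.
Darcy-Weisbach: ΔP = f(L/D)(ρV²/2) = 0.0325·(9.18/0.0248)·(674·0.07397²/2) = 0.0325·370.2·1.844 = 22.18 Pa.
ΔP = 22.18 Pa = 0.0222 kPa.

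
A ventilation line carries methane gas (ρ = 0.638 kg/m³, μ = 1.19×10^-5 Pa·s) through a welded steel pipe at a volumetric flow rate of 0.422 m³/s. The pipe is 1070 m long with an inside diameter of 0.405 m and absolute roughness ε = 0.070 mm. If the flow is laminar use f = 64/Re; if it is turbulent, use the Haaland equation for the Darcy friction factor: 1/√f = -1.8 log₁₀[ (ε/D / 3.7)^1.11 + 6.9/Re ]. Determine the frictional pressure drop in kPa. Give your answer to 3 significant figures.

Cross-sectional area A = πD²/4 = π(0.405)²/4 = 0.1288 m²; mean velocity V = Q/A = 0.422/0.1288 = 3.276 m/s.
Reynolds number Re = ρVD/μ = 0.638 · 3.276 · 0.405 / 1.19e-05 = 7.113e+04.
Re > 4000 → turbulent. Relative roughness ε/D = 7e-05/0.405 = 0.000173. Haaland: 1/√f = -1.8 log₁₀[(0.000173/3.7)^1.11 + 6.9/7.113e+04] = -1.8 log₁₀[1.56e-05 + 9.7e-05] = 7.107, so f = 0.0198.
Darcy-Weisbach: ΔP = f(L/D)(ρV²/2) = 0.0198·(1070/0.405)·(0.638·3.276²/2) = 0.0198·2642·3.423 = 179 Pa.
ΔP = 179 Pa = 0.179 kPa.

ΔP ≈ 0.179 kPa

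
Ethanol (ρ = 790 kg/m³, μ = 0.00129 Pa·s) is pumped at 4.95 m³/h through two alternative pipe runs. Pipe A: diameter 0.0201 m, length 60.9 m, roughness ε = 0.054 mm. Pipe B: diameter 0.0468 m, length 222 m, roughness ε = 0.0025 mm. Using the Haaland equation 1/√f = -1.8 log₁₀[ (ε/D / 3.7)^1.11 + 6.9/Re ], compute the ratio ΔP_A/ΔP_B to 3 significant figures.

ΔP_A/ΔP_B ≈ 20.8

Pipe A: V = Q/A = 0.001375/0.0003173 = 4.333 m/s; Re = 5.334e+04; ε/D = 0.00269; Haaland → f = 0.02767; ΔP_A = f(L/D)(ρV²/2) = 6.218e+05 Pa.
Pipe B: V = Q/A = 0.001375/0.00172 = 0.7993 m/s; Re = 2.291e+04; ε/D = 5.34e-05; Haaland → f = 0.02498; ΔP_B = f(L/D)(ρV²/2) = 2.99e+04 Pa.
ΔP_A/ΔP_B = 6.218e+05/2.99e+04 = 20.8.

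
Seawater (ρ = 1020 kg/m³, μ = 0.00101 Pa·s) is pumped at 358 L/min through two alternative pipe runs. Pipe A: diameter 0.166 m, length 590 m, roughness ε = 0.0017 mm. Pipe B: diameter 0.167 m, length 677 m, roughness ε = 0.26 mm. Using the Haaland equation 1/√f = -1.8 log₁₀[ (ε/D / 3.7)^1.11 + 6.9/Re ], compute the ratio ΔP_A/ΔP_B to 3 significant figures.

ΔP_A/ΔP_B ≈ 0.745

Pipe A: V = Q/A = 0.005967/0.02164 = 0.2757 m/s; Re = 4.622e+04; ε/D = 1.02e-05; Haaland → f = 0.02111; ΔP_A = f(L/D)(ρV²/2) = 2908 Pa.
Pipe B: V = Q/A = 0.005967/0.0219 = 0.2724 m/s; Re = 4.594e+04; ε/D = 0.00156; Haaland → f = 0.02545; ΔP_B = f(L/D)(ρV²/2) = 3904 Pa.
ΔP_A/ΔP_B = 2908/3904 = 0.745.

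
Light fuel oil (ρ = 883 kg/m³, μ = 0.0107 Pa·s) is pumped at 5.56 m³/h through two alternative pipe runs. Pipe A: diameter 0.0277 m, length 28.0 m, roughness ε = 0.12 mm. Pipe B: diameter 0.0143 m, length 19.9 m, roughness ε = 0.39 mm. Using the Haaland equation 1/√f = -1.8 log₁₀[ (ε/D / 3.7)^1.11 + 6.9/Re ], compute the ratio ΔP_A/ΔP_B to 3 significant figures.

Pipe A: V = Q/A = 0.001544/0.0006026 = 2.563 m/s; Re = 5858; ε/D = 0.00433; Haaland → f = 0.0405; ΔP_A = f(L/D)(ρV²/2) = 1.187e+05 Pa.
Pipe B: V = Q/A = 0.001544/0.0001606 = 9.616 m/s; Re = 1.135e+04; ε/D = 0.0273; Haaland → f = 0.05786; ΔP_B = f(L/D)(ρV²/2) = 3.288e+06 Pa.
ΔP_A/ΔP_B = 1.187e+05/3.288e+06 = 0.0361.

ΔP_A/ΔP_B ≈ 0.0361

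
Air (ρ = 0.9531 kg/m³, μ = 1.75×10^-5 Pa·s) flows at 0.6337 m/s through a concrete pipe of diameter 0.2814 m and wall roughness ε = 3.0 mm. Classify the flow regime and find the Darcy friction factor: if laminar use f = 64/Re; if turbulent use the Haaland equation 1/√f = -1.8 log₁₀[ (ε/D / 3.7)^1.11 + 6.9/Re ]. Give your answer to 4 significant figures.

Re = ρVD/μ = 0.9531·0.6337·0.2814/1.75e-05 = 9712.
Re > 4000 → turbulent. ε/D = 0.003/0.2814 = 0.0107; Haaland: 1/√f = -1.8 log₁₀[0.00151 + 0.00071] = 4.775, so f = 0.04386.

f ≈ 0.04386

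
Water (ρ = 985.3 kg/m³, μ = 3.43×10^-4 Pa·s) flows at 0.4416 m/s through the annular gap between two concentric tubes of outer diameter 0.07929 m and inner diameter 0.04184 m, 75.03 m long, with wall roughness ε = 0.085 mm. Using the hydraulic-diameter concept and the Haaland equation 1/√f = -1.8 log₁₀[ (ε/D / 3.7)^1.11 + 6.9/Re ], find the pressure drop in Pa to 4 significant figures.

Hydraulic diameter D_h = 4A/P = D_o - D_i = 0.07929 - 0.04184 = 0.03745 m.
Re = ρVD_h/μ = 985.3·0.4416·0.03745/0.000343 = 4.751e+04.
ε/D_h = 8.5e-05/0.03745 = 0.00227; Haaland gives 1/√f = -1.8 log₁₀[0.000272+0.000145] = 6.083, so f = 0.02702.
ΔP = f(L/D_h)(ρV²/2) = 0.02702·75.03/0.03745·96.07 = 5201 Pa.

ΔP ≈ 5201 Pa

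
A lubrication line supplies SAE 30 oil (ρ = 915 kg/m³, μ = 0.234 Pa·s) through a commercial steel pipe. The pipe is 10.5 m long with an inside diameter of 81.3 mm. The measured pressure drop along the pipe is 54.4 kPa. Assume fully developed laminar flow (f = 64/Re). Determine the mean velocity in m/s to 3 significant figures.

V ≈ 4.57 m/s

For laminar flow, f = 64/Re with Re = ρVD/μ, so Darcy-Weisbach reduces to ΔP = 32μLV/D². Solving for V: V = ΔP·D²/(32μL) = 5.44e+04·(0.0813)²/(32·0.234·10.5) = 4.573 m/s.
Check: Re = ρVD/μ = 915·4.573·0.0813/0.234 = 1454 < 2300, so the laminar assumption holds.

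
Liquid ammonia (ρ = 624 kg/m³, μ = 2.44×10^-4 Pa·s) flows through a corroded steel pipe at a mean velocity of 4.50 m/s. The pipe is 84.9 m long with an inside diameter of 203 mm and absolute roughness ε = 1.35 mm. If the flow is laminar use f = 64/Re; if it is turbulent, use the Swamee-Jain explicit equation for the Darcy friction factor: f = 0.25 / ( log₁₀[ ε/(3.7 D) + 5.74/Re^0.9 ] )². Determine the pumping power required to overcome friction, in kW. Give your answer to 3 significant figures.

Reynolds number Re = ρVD/μ = 624 · 4.5 · 0.203 / 0.000244 = 2.336e+06.
Re > 4000 → turbulent. Relative roughness ε/D = 0.00135/0.203 = 0.00665. Swamee-Jain: f = 0.25/(log₁₀[0.00665/3.7 + 5.74/2.336e+06^0.9])² = 0.25/(log₁₀[0.0018 + 1.06e-05])² = 0.25/(-2.743)² = 0.03323.
Darcy-Weisbach: ΔP = f(L/D)(ρV²/2) = 0.03323·(84.9/0.203)·(624·4.5²/2) = 0.03323·418.2·6318 = 8.781e+04 Pa.
Q = V·A = 4.5·0.03237 = 0.1456 m³/s.
Pumping power P = QΔP = 0.1456·8.781e+04 = 12790 W = 12.8 kW.

P ≈ 12.8 kW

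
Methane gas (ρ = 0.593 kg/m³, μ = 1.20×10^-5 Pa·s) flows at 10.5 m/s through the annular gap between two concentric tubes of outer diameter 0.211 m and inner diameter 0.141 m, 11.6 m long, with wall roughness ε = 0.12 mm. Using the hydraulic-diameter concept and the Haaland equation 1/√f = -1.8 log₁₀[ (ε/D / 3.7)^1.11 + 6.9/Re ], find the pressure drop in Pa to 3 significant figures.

Hydraulic diameter D_h = 4A/P = D_o - D_i = 0.211 - 0.141 = 0.07 m.
Re = ρVD_h/μ = 0.593·10.5·0.07/1.2e-05 = 3.632e+04.
ε/D_h = 0.00012/0.07 = 0.00171; Haaland gives 1/√f = -1.8 log₁₀[0.000199+0.00019] = 6.138, so f = 0.02654.
ΔP = f(L/D_h)(ρV²/2) = 0.02654·11.6/0.07·32.69 = 143.8 Pa.

ΔP ≈ 144 Pa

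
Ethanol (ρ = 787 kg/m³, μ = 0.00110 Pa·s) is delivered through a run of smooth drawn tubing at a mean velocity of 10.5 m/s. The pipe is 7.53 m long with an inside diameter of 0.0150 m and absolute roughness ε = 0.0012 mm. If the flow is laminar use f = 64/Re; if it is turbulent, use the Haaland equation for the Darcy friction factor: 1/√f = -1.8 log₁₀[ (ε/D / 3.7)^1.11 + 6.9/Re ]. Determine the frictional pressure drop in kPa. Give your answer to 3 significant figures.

Reynolds number Re = ρVD/μ = 787 · 10.5 · 0.015 / 0.0011 = 1.127e+05.
Re > 4000 → turbulent. Relative roughness ε/D = 1.2e-06/0.015 = 8e-05. Haaland: 1/√f = -1.8 log₁₀[(8e-05/3.7)^1.11 + 6.9/1.127e+05] = -1.8 log₁₀[6.63e-06 + 6.12e-05] = 7.503, so f = 0.01776.
Darcy-Weisbach: ΔP = f(L/D)(ρV²/2) = 0.01776·(7.53/0.015)·(787·10.5²/2) = 0.01776·502·4.338e+04 = 3.869e+05 Pa.
ΔP = 3.869e+05 Pa = 387 kPa.

ΔP ≈ 387 kPa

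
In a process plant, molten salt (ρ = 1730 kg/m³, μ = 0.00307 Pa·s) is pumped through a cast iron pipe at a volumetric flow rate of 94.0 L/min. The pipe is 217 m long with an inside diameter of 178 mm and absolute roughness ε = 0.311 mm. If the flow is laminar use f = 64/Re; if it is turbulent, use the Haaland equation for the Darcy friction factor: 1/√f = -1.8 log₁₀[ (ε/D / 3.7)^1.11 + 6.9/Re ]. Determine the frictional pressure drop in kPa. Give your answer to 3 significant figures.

Q = 94.0 L/min = 94.0/60000 = 0.001567 m³/s.
Cross-sectional area A = πD²/4 = π(0.178)²/4 = 0.02488 m²; mean velocity V = Q/A = 0.001567/0.02488 = 0.06296 m/s.
Reynolds number Re = ρVD/μ = 1730 · 0.06296 · 0.178 / 0.00307 = 6315.
Re > 4000 → turbulent. Relative roughness ε/D = 0.000311/0.178 = 0.00175. Haaland: 1/√f = -1.8 log₁₀[(0.00175/3.7)^1.11 + 6.9/6315] = -1.8 log₁₀[0.000203 + 0.00109] = 5.197, so f = 0.03702.
Darcy-Weisbach: ΔP = f(L/D)(ρV²/2) = 0.03702·(217/0.178)·(1730·0.06296²/2) = 0.03702·1219·3.429 = 154.7 Pa.
ΔP = 154.7 Pa = 0.155 kPa.

ΔP ≈ 0.155 kPa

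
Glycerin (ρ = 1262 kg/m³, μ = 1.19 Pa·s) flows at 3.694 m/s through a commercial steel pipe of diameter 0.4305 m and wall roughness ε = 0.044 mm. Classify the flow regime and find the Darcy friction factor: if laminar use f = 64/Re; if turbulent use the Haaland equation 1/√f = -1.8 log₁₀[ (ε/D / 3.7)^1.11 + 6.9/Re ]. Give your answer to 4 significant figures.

f ≈ 0.03795

Re = ρVD/μ = 1262·3.694·0.4305/1.19 = 1686.
Re < 2300 → laminar, so f = 64/Re = 0.03795 (roughness is irrelevant in laminar flow).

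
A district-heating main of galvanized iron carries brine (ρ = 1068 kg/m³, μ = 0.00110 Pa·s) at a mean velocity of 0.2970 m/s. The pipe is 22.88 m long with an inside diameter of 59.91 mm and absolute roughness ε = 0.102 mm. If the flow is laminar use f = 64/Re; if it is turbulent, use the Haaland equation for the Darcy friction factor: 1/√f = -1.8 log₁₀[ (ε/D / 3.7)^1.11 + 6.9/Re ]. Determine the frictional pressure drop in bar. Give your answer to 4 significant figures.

ΔP ≈ 0.005342 bar

Reynolds number Re = ρVD/μ = 1068 · 0.297 · 0.05991 / 0.0011 = 1.728e+04.
Re > 4000 → turbulent. Relative roughness ε/D = 0.000102/0.05991 = 0.0017. Haaland: 1/√f = -1.8 log₁₀[(0.0017/3.7)^1.11 + 6.9/1.728e+04] = -1.8 log₁₀[0.000198 + 0.000399] = 5.803, so f = 0.02969.
Darcy-Weisbach: ΔP = f(L/D)(ρV²/2) = 0.02969·(22.88/0.05991)·(1068·0.297²/2) = 0.02969·381.9·47.1 = 534.2 Pa.
ΔP = 534.2 Pa = 0.005342 bar.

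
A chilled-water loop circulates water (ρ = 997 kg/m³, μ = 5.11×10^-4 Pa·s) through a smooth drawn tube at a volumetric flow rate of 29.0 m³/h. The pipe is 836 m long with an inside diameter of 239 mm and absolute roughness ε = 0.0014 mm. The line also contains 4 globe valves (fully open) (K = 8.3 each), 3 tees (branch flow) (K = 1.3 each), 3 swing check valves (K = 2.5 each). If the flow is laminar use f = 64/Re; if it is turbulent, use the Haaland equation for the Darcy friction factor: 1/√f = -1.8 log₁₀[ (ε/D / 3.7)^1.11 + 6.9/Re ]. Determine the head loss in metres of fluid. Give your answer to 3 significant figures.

Q = 29.0 m³/h = 29.0/3600 = 0.008056 m³/s.
Cross-sectional area A = πD²/4 = π(0.239)²/4 = 0.04486 m²; mean velocity V = Q/A = 0.008056/0.04486 = 0.1796 m/s.
Reynolds number Re = ρVD/μ = 997 · 0.1796 · 0.239 / 0.000511 = 8.373e+04.
Re > 4000 → turbulent. Relative roughness ε/D = 1.4e-06/0.239 = 5.86e-06. Haaland: 1/√f = -1.8 log₁₀[(5.86e-06/3.7)^1.11 + 6.9/8.373e+04] = -1.8 log₁₀[3.64e-07 + 8.24e-05] = 7.348, so f = 0.01852.
Total minor-loss coefficient ΣK = 4·8.3 + 3·1.3 + 3·2.5 = 44.6.
ΔP = [f·L/D + ΣK]·(ρV²/2) = [0.01852·836/0.239 + 44.6]·(997·0.1796²/2) = [64.79 + 44.6]·16.07 = 1758 Pa.
Head loss h_f = ΔP/(ρg) = 1758/(997·9.81) = 0.180 m.

h_f ≈ 0.180 m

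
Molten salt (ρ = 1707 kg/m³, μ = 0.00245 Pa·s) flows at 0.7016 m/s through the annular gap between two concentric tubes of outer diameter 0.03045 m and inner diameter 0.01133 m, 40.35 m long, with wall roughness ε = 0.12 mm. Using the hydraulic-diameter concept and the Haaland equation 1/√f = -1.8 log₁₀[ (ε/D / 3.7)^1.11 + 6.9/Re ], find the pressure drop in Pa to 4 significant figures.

Hydraulic diameter D_h = 4A/P = D_o - D_i = 0.03045 - 0.01133 = 0.01912 m.
Re = ρVD_h/μ = 1707·0.7016·0.01912/0.00245 = 9346.
ε/D_h = 0.00012/0.01912 = 0.00628; Haaland gives 1/√f = -1.8 log₁₀[0.000841+0.000738] = 5.043, so f = 0.03932.
ΔP = f(L/D_h)(ρV²/2) = 0.03932·40.35/0.01912·420.1 = 3.486e+04 Pa.

ΔP ≈ 34860 Pa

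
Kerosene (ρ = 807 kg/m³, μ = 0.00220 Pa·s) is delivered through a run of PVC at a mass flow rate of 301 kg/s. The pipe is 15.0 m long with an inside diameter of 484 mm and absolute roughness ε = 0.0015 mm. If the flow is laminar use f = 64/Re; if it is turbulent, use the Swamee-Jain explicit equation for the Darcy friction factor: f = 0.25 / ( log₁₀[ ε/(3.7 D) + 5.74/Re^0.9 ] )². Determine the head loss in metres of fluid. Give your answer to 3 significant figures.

h_f ≈ 0.0905 m

A = πD²/4 = π(0.484)²/4 = 0.184 m²; mean velocity V = ṁ/(ρA) = 301/(807 · 0.184) = 2.027 m/s.
Reynolds number Re = ρVD/μ = 807 · 2.027 · 0.484 / 0.0022 = 3.599e+05.
Re > 4000 → turbulent. Relative roughness ε/D = 1.5e-06/0.484 = 3.1e-06. Swamee-Jain: f = 0.25/(log₁₀[3.1e-06/3.7 + 5.74/3.599e+05^0.9])² = 0.25/(log₁₀[8.38e-07 + 5.73e-05])² = 0.25/(-4.235)² = 0.01394.
Darcy-Weisbach: ΔP = f(L/D)(ρV²/2) = 0.01394·(15/0.484)·(807·2.027²/2) = 0.01394·30.99·1658 = 716.3 Pa.
Head loss h_f = ΔP/(ρg) = 716.3/(807·9.81) = 0.0905 m.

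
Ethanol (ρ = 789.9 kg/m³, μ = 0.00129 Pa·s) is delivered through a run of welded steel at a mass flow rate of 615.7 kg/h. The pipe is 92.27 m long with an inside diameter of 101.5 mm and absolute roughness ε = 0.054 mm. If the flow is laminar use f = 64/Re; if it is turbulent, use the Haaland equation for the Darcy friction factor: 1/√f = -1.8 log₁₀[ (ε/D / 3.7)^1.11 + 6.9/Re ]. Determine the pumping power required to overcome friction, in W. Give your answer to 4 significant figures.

P ≈ 0.002142 W

ṁ = 615.7 kg/h = 615.7/3600 = 0.171 kg/s.
A = πD²/4 = π(0.1015)²/4 = 0.008091 m²; mean velocity V = ṁ/(ρA) = 0.171/(789.9 · 0.008091) = 0.02676 m/s.
Reynolds number Re = ρVD/μ = 789.9 · 0.02676 · 0.1015 / 0.00129 = 1663.
Re < 2300 → laminar flow, so f = 64/Re = 64/1663 = 0.03848 (the turbulent correlation is not needed).
Darcy-Weisbach: ΔP = f(L/D)(ρV²/2) = 0.03848·(92.27/0.1015)·(789.9·0.02676²/2) = 0.03848·909.1·0.2828 = 9.893 Pa.
Q = ṁ/ρ = 0.171/789.9 = 0.0002165 m³/s.
Pumping power P = QΔP = 0.0002165·9.893 = 0.0021421 W = 0.002142 W.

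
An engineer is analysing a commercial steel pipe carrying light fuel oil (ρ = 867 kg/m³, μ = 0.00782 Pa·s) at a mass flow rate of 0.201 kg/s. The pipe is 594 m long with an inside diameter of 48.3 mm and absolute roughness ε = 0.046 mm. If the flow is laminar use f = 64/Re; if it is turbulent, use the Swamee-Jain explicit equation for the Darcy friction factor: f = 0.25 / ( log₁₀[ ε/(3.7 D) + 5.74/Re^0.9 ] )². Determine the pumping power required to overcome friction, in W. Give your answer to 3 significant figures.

A = πD²/4 = π(0.0483)²/4 = 0.001832 m²; mean velocity V = ṁ/(ρA) = 0.201/(867 · 0.001832) = 0.1265 m/s.
Reynolds number Re = ρVD/μ = 867 · 0.1265 · 0.0483 / 0.00782 = 677.6.
Re < 2300 → laminar flow, so f = 64/Re = 64/677.6 = 0.09446 (the turbulent correlation is not needed).
Darcy-Weisbach: ΔP = f(L/D)(ρV²/2) = 0.09446·(594/0.0483)·(867·0.1265²/2) = 0.09446·1.23e+04·6.94 = 8062 Pa.
Q = ṁ/ρ = 0.201/867 = 0.0002318 m³/s.
Pumping power P = QΔP = 0.0002318·8062 = 1.869 W = 1.87 W.

P ≈ 1.87 W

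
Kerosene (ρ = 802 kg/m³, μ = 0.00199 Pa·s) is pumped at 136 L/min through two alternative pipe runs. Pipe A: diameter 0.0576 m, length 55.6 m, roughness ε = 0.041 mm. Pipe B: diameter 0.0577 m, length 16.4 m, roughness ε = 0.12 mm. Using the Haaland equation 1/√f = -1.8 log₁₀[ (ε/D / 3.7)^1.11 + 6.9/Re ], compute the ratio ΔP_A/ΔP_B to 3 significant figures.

ΔP_A/ΔP_B ≈ 3.12

Pipe A: V = Q/A = 0.002267/0.002606 = 0.8699 m/s; Re = 2.019e+04; ε/D = 0.000712; Haaland → f = 0.02701; ΔP_A = f(L/D)(ρV²/2) = 7912 Pa.
Pipe B: V = Q/A = 0.002267/0.002615 = 0.8669 m/s; Re = 2.016e+04; ε/D = 0.00208; Haaland → f = 0.02959; ΔP_B = f(L/D)(ρV²/2) = 2534 Pa.
ΔP_A/ΔP_B = 7912/2534 = 3.12.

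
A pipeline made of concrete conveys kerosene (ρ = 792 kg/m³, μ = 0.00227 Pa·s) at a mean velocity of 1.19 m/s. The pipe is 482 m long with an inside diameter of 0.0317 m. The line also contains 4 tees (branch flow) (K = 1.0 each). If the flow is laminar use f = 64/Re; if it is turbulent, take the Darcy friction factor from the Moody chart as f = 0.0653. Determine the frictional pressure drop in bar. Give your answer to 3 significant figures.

Reynolds number Re = ρVD/μ = 792 · 1.19 · 0.0317 / 0.00227 = 1.316e+04.
Re > 4000 → turbulent; use the Moody-chart value f = 0.0653.
Total minor-loss coefficient ΣK = 4·1 = 4.
ΔP = [f·L/D + ΣK]·(ρV²/2) = [0.0653·482/0.0317 + 4]·(792·1.19²/2) = [992.9 + 4]·560.8 = 5.59e+05 Pa.
ΔP = 5.59e+05 Pa = 5.59 bar.

ΔP ≈ 5.59 bar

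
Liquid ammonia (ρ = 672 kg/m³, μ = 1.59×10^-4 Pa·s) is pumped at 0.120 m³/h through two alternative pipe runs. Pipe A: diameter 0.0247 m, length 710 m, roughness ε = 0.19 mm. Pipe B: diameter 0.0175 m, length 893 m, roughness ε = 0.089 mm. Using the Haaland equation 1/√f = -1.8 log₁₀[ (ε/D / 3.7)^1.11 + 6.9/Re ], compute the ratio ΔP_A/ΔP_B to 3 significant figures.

ΔP_A/ΔP_B ≈ 0.161

Pipe A: V = Q/A = 3.333e-05/0.0004792 = 0.06957 m/s; Re = 7262; ε/D = 0.00769; Haaland → f = 0.0424; ΔP_A = f(L/D)(ρV²/2) = 1982 Pa.
Pipe B: V = Q/A = 3.333e-05/0.0002405 = 0.1386 m/s; Re = 1.025e+04; ε/D = 0.00509; Haaland → f = 0.03739; ΔP_B = f(L/D)(ρV²/2) = 1.231e+04 Pa.
ΔP_A/ΔP_B = 1982/1.231e+04 = 0.161.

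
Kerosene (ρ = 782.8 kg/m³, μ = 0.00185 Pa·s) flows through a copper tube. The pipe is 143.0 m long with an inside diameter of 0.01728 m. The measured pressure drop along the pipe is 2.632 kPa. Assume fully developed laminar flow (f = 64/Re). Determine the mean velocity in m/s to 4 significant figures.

For laminar flow, f = 64/Re with Re = ρVD/μ, so Darcy-Weisbach reduces to ΔP = 32μLV/D². Solving for V: V = ΔP·D²/(32μL) = 2632·(0.01728)²/(32·0.00185·143) = 0.09284 m/s.
Check: Re = ρVD/μ = 782.8·0.09284·0.01728/0.00185 = 678.8 < 2300, so the laminar assumption holds.

V ≈ 0.09284 m/s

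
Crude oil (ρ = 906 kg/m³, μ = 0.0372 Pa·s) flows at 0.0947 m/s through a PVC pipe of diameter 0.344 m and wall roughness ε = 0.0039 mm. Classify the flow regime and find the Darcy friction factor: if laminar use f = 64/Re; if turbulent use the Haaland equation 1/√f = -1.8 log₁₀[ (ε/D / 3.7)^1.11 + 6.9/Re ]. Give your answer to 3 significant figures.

Re = ρVD/μ = 906·0.0947·0.344/0.0372 = 793.4.
Re < 2300 → laminar, so f = 64/Re = 0.08067 (roughness is irrelevant in laminar flow).

f ≈ 0.0807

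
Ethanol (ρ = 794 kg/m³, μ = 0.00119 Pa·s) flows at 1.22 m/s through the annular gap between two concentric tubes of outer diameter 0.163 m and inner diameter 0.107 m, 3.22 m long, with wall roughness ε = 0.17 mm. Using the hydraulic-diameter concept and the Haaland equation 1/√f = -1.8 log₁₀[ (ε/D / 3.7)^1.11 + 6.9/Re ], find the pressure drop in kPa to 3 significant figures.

ΔP ≈ 0.976 kPa

Hydraulic diameter D_h = 4A/P = D_o - D_i = 0.163 - 0.107 = 0.056 m.
Re = ρVD_h/μ = 794·1.22·0.056/0.00119 = 4.558e+04.
ε/D_h = 0.00017/0.056 = 0.00304; Haaland gives 1/√f = -1.8 log₁₀[0.000375+0.000151] = 5.901, so f = 0.02872.
ΔP = f(L/D_h)(ρV²/2) = 0.02872·3.22/0.056·590.9 = 975.7 Pa.
ΔP = 0.976 kPa.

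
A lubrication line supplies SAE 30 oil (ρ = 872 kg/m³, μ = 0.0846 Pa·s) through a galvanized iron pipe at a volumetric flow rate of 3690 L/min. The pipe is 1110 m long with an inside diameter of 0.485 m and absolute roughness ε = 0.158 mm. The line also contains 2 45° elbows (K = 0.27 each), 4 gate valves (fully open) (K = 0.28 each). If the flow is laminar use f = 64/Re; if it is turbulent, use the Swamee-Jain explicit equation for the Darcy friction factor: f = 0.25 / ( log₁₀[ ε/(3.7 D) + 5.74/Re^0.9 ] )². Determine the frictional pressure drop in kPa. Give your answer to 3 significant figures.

ΔP ≈ 4.33 kPa

Q = 3690 L/min = 3690/60000 = 0.0615 m³/s.
Cross-sectional area A = πD²/4 = π(0.485)²/4 = 0.1847 m²; mean velocity V = Q/A = 0.0615/0.1847 = 0.3329 m/s.
Reynolds number Re = ρVD/μ = 872 · 0.3329 · 0.485 / 0.0846 = 1664.
Re < 2300 → laminar flow, so f = 64/Re = 64/1664 = 0.03846 (the turbulent correlation is not needed).
Total minor-loss coefficient ΣK = 2·0.27 + 4·0.28 = 1.66.
ΔP = [f·L/D + ΣK]·(ρV²/2) = [0.03846·1110/0.485 + 1.66]·(872·0.3329²/2) = [88.02 + 1.66]·48.32 = 4333 Pa.
ΔP = 4333 Pa = 4.33 kPa.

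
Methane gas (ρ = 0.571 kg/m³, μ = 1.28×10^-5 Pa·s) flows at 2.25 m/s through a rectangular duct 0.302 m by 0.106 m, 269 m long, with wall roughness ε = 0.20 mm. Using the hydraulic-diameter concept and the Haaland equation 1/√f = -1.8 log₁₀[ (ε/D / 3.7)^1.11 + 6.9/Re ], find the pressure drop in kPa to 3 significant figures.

ΔP ≈ 0.0730 kPa

Hydraulic diameter D_h = 4A/P = 4·(0.302·0.106)/(2·(0.302+0.106)) = 0.128/0.816 = 0.1569 m.
Re = ρVD_h/μ = 0.571·2.25·0.1569/1.28e-05 = 1.575e+04.
ε/D_h = 0.0002/0.1569 = 0.00127; Haaland gives 1/√f = -1.8 log₁₀[0.000143+0.000438] = 5.824, so f = 0.02948.
ΔP = f(L/D_h)(ρV²/2) = 0.02948·269/0.1569·1.445 = 73.05 Pa.
ΔP = 0.0730 kPa.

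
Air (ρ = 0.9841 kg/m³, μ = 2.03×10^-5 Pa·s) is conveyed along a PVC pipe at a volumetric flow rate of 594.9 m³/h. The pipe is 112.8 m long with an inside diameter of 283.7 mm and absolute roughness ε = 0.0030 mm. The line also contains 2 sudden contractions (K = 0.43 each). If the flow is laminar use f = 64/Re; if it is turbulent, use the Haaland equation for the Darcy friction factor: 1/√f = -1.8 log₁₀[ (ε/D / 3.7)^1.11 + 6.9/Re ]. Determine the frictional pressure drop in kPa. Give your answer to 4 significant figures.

Q = 594.9 m³/h = 594.9/3600 = 0.1652 m³/s.
Cross-sectional area A = πD²/4 = π(0.2837)²/4 = 0.06321 m²; mean velocity V = Q/A = 0.1652/0.06321 = 2.614 m/s.
Reynolds number Re = ρVD/μ = 0.9841 · 2.614 · 0.2837 / 2.03e-05 = 3.595e+04.
Re > 4000 → turbulent. Relative roughness ε/D = 3e-06/0.2837 = 1.06e-05. Haaland: 1/√f = -1.8 log₁₀[(1.06e-05/3.7)^1.11 + 6.9/3.595e+04] = -1.8 log₁₀[7.02e-07 + 0.000192] = 6.688, so f = 0.02236.
Total minor-loss coefficient ΣK = 2·0.43 = 0.86.
ΔP = [f·L/D + ΣK]·(ρV²/2) = [0.02236·112.8/0.2837 + 0.86]·(0.9841·2.614²/2) = [8.89 + 0.86]·3.363 = 32.79 Pa.
ΔP = 32.79 Pa = 0.03279 kPa.

ΔP ≈ 0.03279 kPa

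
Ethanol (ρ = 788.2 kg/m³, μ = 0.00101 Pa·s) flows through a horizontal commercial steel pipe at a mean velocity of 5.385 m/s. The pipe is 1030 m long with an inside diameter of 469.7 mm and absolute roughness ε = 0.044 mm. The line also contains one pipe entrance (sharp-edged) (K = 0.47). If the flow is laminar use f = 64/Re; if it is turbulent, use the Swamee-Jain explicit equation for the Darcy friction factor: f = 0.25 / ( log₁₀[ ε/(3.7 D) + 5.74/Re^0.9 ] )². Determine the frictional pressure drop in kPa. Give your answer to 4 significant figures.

Reynolds number Re = ρVD/μ = 788.2 · 5.385 · 0.4697 / 0.00101 = 1.974e+06.
Re > 4000 → turbulent. Relative roughness ε/D = 4.4e-05/0.4697 = 9.37e-05. Swamee-Jain: f = 0.25/(log₁₀[9.37e-05/3.7 + 5.74/1.974e+06^0.9])² = 0.25/(log₁₀[2.53e-05 + 1.24e-05])² = 0.25/(-4.424)² = 0.01278.
Total minor-loss coefficient ΣK = 1·0.47 = 0.47.
ΔP = [f·L/D + ΣK]·(ρV²/2) = [0.01278·1030/0.4697 + 0.47]·(788.2·5.385²/2) = [28.02 + 0.47]·1.143e+04 = 3.256e+05 Pa.
ΔP = 3.256e+05 Pa = 325.6 kPa.

ΔP ≈ 325.6 kPa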